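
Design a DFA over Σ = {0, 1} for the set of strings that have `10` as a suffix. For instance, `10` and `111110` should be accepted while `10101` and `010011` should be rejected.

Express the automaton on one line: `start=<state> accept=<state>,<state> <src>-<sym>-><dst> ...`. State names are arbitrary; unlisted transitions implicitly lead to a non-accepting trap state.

start=A accept=C A-0->A A-1->B B-0->C B-1->B C-0->A C-1->B

Remember how much of `10` the current input suffix matches. State A means no match yet; B means the last symbol is `1`; C means the last 2 symbols are `10`. Only C accepts. On a mismatch, fall back to the longest proper suffix that is still a prefix of `10`.
3 states suffice.
       0  1 
>  A   A  B 
   B   C  B 
 * C   A  B 
(> = start, * = accepting)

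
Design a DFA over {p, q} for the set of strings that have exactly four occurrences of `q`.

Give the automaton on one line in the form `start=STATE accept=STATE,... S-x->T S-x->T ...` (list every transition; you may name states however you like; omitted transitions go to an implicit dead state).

start=s0 accept=s4 s0-p->s0 s0-q->s1 s1-p->s1 s1-q->s2 s2-p->s2 s2-q->s3 s3-p->s3 s3-q->s4 s4-p->s4 s4-q->s5 s5-p->s5 s5-q->s5

Count `q`s, saturating at 5: states s0 through s4 mean 0 through 4 `q`s seen; s5 means more than 4. Each `q` increments (capped at s5); other symbols loop. Accept from {s4}.
With 6 states:
        p   q  
>  s0   s0  s1 
   s1   s1  s2 
   s2   s2  s3 
   s3   s3  s4 
 * s4   s4  s5 
   s5   s5  s5 
(> = start, * = accepting)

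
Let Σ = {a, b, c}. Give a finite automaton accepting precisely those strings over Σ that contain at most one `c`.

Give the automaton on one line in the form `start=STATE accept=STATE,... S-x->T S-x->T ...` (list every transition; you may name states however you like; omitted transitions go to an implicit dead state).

start=q0 accept=q0,q1 q0-a->q0 q0-b->q0 q0-c->q1 q1-a->q1 q1-b->q1 q1-c->q2 q2-a->q2 q2-b->q2 q2-c->q2

Count `c`s, saturating at 2: state q0 means no `c` yet, q1 means one `c` seen, q2 means more than one. Each `c` increments (capped at q2); other symbols loop. Accept from {q0, q1}.
A 3-state machine:
        a   b   c  
>* q0   q0  q0  q1 
 * q1   q1  q1  q2 
   q2   q2  q2  q2 
(> = start, * = accepting)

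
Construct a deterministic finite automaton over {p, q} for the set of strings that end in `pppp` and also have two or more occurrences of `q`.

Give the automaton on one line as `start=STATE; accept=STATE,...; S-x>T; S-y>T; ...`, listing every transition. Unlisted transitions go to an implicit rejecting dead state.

Run two small machines in parallel and take their product. One (5 states) tracks how much of the suffix `pppp` has currently been matched; the other (4 states) tracks the count of `q`s, saturating at 3. Each combined state is a pair, one component from each; accept when both components accept. Minimizing collapses redundant product states.
        p   q  
>  s0   s0  s1 
   s1   s1  s2 
   s2   s3  s2 
   s3   s4  s2 
   s4   s5  s2 
   s5   s6  s2 
 * s6   s6  s2 
(> = start, * = accepting)

start=s0; accept=s6; s0-p>s0; s0-q>s1; s1-p>s1; s1-q>s2; s2-p>s3; s2-q>s2; s3-p>s4; s3-q>s2; s4-p>s5; s4-q>s2; s5-p>s6; s5-q>s2; s6-p>s6; s6-q>s2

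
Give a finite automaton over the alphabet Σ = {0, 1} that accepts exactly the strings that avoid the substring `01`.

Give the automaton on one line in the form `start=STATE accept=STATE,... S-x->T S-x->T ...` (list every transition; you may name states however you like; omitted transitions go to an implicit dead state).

start=q0 accept=q0,q1 q0-0->q1 q0-1->q0 q1-0->q1 q1-1->q2 q2-0->q2 q2-1->q2

This is the complement of 'contains `01`'. Use the same substring-matching states — q0 through q2 holding how much of `01` has just been matched — but flip the accepting set: everything except the trap q2 accepts.
3 states suffice.
        0   1  
>* q0   q1  q0 
 * q1   q1  q2 
   q2   q2  q2 
(> = start, * = accepting)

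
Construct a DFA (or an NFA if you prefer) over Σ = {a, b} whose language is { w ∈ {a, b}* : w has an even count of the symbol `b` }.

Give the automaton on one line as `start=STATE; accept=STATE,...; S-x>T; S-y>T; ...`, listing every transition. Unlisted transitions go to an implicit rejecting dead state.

Keep the running count of `b`s modulo 2: each `b` advances along the cycle s0 → s1 → s0 while other symbols loop. Accept at s0.
With 2 states:
        a   b  
>* s0   s0  s1 
   s1   s1  s0 
(> = start, * = accepting)

start=s0; accept=s0; s0-a>s0; s0-b>s1; s1-a>s1; s1-b>s0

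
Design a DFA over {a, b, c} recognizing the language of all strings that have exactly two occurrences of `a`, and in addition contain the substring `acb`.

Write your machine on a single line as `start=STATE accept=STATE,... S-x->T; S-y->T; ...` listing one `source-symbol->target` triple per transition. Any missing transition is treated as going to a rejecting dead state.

start=S0; accept=S8; S0-a->S1; S0-b->S0; S0-c->S0; S1-a->S2; S1-b->S3; S1-c->S4; S2-a->S5; S2-b->S5; S2-c->S6; S3-a->S2; S3-b->S3; S3-c->S3; S4-a->S2; S4-b->S7; S4-c->S3; S5-a->S5; S5-b->S5; S5-c->S5; S6-a->S5; S6-b->S8; S6-c->S5; S7-a->S8; S7-b->S7; S7-c->S7; S8-a->S5; S8-b->S8; S8-c->S8

Handle the two conditions separately and then intersect. The first has 4 states tracking the count of `a`s, saturating at 3; the second has 4 states tracking whether and how much of `acb` has been seen. A product state is a pair (one from each), accepting exactly when both do. Equivalent product states are then merged.
With 9 states:
        a   b   c  
>  S0   S1  S0  S0 
   S1   S2  S3  S4 
   S2   S5  S5  S6 
   S3   S2  S3  S3 
   S4   S2  S7  S3 
   S5   S5  S5  S5 
   S6   S5  S8  S5 
   S7   S8  S7  S7 
 * S8   S5  S8  S8 
(> = start, * = accepting)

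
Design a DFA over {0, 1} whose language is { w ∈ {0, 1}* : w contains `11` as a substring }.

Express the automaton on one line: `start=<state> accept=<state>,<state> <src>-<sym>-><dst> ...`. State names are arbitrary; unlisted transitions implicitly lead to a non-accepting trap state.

States q0..q1 record the length of the longest prefix of `11` that matches the current input suffix. Reaching q2 means `11` has been seen, and we stay there forever. Accept from q2.
3 states suffice.
        0   1  
>  q0   q0  q1 
   q1   q0  q2 
 * q2   q2  q2 
(> = start, * = accepting)

start=q0 accept=q2 q0-0->q0 q0-1->q1 q1-0->q0 q1-1->q2 q2-0->q2 q2-1->q2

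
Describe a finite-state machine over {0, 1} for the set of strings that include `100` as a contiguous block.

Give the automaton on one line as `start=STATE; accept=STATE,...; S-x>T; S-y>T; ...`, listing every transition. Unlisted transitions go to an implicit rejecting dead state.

Track how much of `100` has been matched so far: state q0 is no progress, q3 is the absorbing accept state reached once `100` has occurred. Intermediate states record partial matches; on a mismatch, fall back to the longest reusable overlap.
A 4-state machine:
        0   1  
>  q0   q0  q1 
   q1   q2  q1 
   q2   q3  q1 
 * q3   q3  q3 
(> = start, * = accepting)

start=q0; accept=q3; q0-0>q0; q0-1>q1; q1-0>q2; q1-1>q1; q2-0>q3; q2-1>q1; q3-0>q3; q3-1>q3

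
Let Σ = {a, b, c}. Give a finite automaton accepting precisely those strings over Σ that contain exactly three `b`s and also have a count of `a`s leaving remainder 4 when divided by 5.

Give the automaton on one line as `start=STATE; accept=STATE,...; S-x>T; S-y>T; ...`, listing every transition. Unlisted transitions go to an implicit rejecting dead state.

start=S0; accept=S20; S0-a>S1; S0-b>S2; S0-c>S0; S1-a>S3; S1-b>S4; S1-c>S1; S2-a>S4; S2-b>S5; S2-c>S2; S3-a>S6; S3-b>S7; S3-c>S3; S4-a>S7; S4-b>S8; S4-c>S4; S5-a>S8; S5-b>S9; S5-c>S5; S6-a>S10; S6-b>S11; S6-c>S6; S7-a>S11; S7-b>S12; S7-c>S7; S8-a>S12; S8-b>S13; S8-c>S8; S9-a>S13; S9-b>S14; S9-c>S9; S10-a>S0; S10-b>S15; S10-c>S10; S11-a>S15; S11-b>S16; S11-c>S11; S12-a>S16; S12-b>S17; S12-c>S12; S13-a>S17; S13-b>S14; S13-c>S13; S14-a>S14; S14-b>S14; S14-c>S14; S15-a>S2; S15-b>S18; S15-c>S15; S16-a>S18; S16-b>S19; S16-c>S16; S17-a>S19; S17-b>S14; S17-c>S17; S18-a>S5; S18-b>S20; S18-c>S18; S19-a>S20; S19-b>S14; S19-c>S19; S20-a>S9; S20-b>S14; S20-c>S20

Build one automaton per condition and run them in lockstep. The first has 5 states tracking the count of `b`s, saturating at 4; the second has 5 states tracking the count of `a`s modulo 5. A product state is a pair (one from each), accepting exactly when both do. Equivalent product states are then merged.
A 21-state machine:
          a    b    c  
>  S0     S1   S2   S0 
   S1     S3   S4   S1 
   S2     S4   S5   S2 
   S3     S6   S7   S3 
   S4     S7   S8   S4 
   S5     S8   S9   S5 
   S6    S10  S11   S6 
   S7    S11  S12   S7 
   S8    S12  S13   S8 
   S9    S13  S14   S9 
   S10    S0  S15  S10 
   S11   S15  S16  S11 
   S12   S16  S17  S12 
   S13   S17  S14  S13 
   S14   S14  S14  S14 
   S15    S2  S18  S15 
   S16   S18  S19  S16 
   S17   S19  S14  S17 
   S18    S5  S20  S18 
   S19   S20  S14  S19 
 * S20    S9  S14  S20 
(> = start, * = accepting)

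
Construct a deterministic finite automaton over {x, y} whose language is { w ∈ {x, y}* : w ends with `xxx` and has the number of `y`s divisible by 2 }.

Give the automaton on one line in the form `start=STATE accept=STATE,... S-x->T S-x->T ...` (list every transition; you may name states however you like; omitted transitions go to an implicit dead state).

start=s0 accept=s4 s0-x->s1 s0-y->s2 s1-x->s3 s1-y->s2 s2-x->s2 s2-y->s0 s3-x->s4 s3-y->s2 s4-x->s4 s4-y->s2

Run two small machines in parallel and take their product. One (4 states) tracks how much of the suffix `xxx` has currently been matched; the other (2 states) tracks the count of `y`s modulo 2. Each combined state is a pair, one component from each; accept when both components accept. Minimizing collapses redundant product states.
5 states suffice.
        x   y  
>  s0   s1  s2 
   s1   s3  s2 
   s2   s2  s0 
   s3   s4  s2 
 * s4   s4  s2 
(> = start, * = accepting)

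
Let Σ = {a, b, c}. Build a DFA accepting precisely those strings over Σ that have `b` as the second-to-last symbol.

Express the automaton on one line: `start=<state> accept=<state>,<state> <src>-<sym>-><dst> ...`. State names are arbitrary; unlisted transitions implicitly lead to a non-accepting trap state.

start=q0 accept=q7,q8,q9 q0-a->q1 q0-b->q2 q0-c->q3 q1-a->q4 q1-b->q5 q1-c->q6 q2-a->q7 q2-b->q8 q2-c->q9 q3-a->q10 q3-b->q11 q3-c->q12 q4-a->q4 q4-b->q5 q4-c->q6 q5-a->q7 q5-b->q8 q5-c->q9 q6-a->q10 q6-b->q11 q6-c->q12 q7-a->q4 q7-b->q5 q7-c->q6 q8-a->q7 q8-b->q8 q8-c->q9 q9-a->q10 q9-b->q11 q9-c->q12 q10-a->q4 q10-b->q5 q10-c->q6 q11-a->q7 q11-b->q8 q11-c->q9 q12-a->q10 q12-b->q11 q12-c->q12

Because acceptance depends on a position counted from the end, the machine has to buffer the most recent 2 symbols. Make each state the string of the last up-to-2 symbols read; on input `x` shift the window left and append `x`. Accept when the buffered window has length 2 and begins with `b`.
A 13-state machine:
          a    b    c  
>  q0     q1   q2   q3 
   q1     q4   q5   q6 
   q2     q7   q8   q9 
   q3    q10  q11  q12 
   q4     q4   q5   q6 
   q5     q7   q8   q9 
   q6    q10  q11  q12 
 * q7     q4   q5   q6 
 * q8     q7   q8   q9 
 * q9    q10  q11  q12 
   q10    q4   q5   q6 
   q11    q7   q8   q9 
   q12   q10  q11  q12 
(> = start, * = accepting)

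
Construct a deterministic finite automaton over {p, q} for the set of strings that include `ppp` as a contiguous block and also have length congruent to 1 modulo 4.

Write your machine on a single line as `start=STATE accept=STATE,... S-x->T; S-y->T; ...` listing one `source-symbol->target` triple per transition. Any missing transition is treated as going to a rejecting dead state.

start=s0; accept=s13; s0-p->s1; s0-q->s2; s1-p->s3; s1-q->s4; s2-p->s5; s2-q->s4; s3-p->s6; s3-q->s7; s4-p->s8; s4-q->s7; s5-p->s9; s5-q->s7; s6-p->s10; s6-q->s10; s7-p->s11; s7-q->s0; s8-p->s12; s8-q->s0; s9-p->s10; s9-q->s0; s10-p->s13; s10-q->s13; s11-p->s14; s11-q->s2; s12-p->s13; s12-q->s2; s13-p->s15; s13-q->s15; s14-p->s15; s14-q->s4; s15-p->s6; s15-q->s6

Run two small machines in parallel and take their product. One (4 states) tracks whether and how much of `ppp` has been seen; the other (4 states) tracks the input length modulo 4. Each combined state is a pair, one component from each; accept when both components accept.
A 16-state machine:
          p    q  
>  s0     s1   s2 
   s1     s3   s4 
   s2     s5   s4 
   s3     s6   s7 
   s4     s8   s7 
   s5     s9   s7 
   s6    s10  s10 
   s7    s11   s0 
   s8    s12   s0 
   s9    s10   s0 
   s10   s13  s13 
   s11   s14   s2 
   s12   s13   s2 
 * s13   s15  s15 
   s14   s15   s4 
   s15    s6   s6 
(> = start, * = accepting)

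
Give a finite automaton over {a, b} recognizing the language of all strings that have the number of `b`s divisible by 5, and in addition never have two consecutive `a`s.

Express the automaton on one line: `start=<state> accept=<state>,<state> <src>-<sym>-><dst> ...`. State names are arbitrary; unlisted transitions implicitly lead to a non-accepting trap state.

start=s0 accept=s0,s1 s0-a->s1 s0-b->s2 s1-a->s3 s1-b->s2 s2-a->s4 s2-b->s5 s3-a->s3 s3-b->s6 s4-a->s6 s4-b->s5 s5-a->s7 s5-b->s8 s6-a->s6 s6-b->s9 s7-a->s9 s7-b->s8 s8-a->s10 s8-b->s11 s9-a->s9 s9-b->s12 s10-a->s12 s10-b->s11 s11-a->s13 s11-b->s0 s12-a->s12 s12-b->s14 s13-a->s14 s13-b->s0 s14-a->s14 s14-b->s3

Run two small machines in parallel and take their product. The first has 5 states tracking the count of `b`s modulo 5; the second has 3 states tracking partial matches of the forbidden pattern `aa`. A product state is a pair (one from each), accepting exactly when both do.
With 15 states:
          a    b  
>* s0     s1   s2 
 * s1     s3   s2 
   s2     s4   s5 
   s3     s3   s6 
   s4     s6   s5 
   s5     s7   s8 
   s6     s6   s9 
   s7     s9   s8 
   s8    s10  s11 
   s9     s9  s12 
   s10   s12  s11 
   s11   s13   s0 
   s12   s12  s14 
   s13   s14   s0 
   s14   s14   s3 
(> = start, * = accepting)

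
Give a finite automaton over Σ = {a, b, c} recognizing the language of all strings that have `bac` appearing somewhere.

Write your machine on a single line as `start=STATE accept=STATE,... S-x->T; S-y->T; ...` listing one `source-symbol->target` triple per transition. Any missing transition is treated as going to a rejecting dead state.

States q0..q2 record the length of the longest prefix of `bac` that matches the current input suffix. Reaching q3 means `bac` has been seen, and we stay there forever. Accept from q3.
With 4 states:
        a   b   c  
>  q0   q0  q1  q0 
   q1   q2  q1  q0 
   q2   q0  q1  q3 
 * q3   q3  q3  q3 
(> = start, * = accepting)

start=q0; accept=q3; q0-a->q0; q0-b->q1; q0-c->q0; q1-a->q2; q1-b->q1; q1-c->q0; q2-a->q0; q2-b->q1; q2-c->q3; q3-a->q3; q3-b->q3; q3-c->q3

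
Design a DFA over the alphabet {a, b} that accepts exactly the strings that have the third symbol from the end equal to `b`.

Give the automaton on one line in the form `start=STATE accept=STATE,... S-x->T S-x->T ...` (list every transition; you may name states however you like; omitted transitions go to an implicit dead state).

start=q0 accept=q11,q12,q13,q14 q0-a->q1 q0-b->q2 q1-a->q3 q1-b->q4 q2-a->q5 q2-b->q6 q3-a->q7 q3-b->q8 q4-a->q9 q4-b->q10 q5-a->q11 q5-b->q12 q6-a->q13 q6-b->q14 q7-a->q7 q7-b->q8 q8-a->q9 q8-b->q10 q9-a->q11 q9-b->q12 q10-a->q13 q10-b->q14 q11-a->q7 q11-b->q8 q12-a->q9 q12-b->q10 q13-a->q11 q13-b->q12 q14-a->q13 q14-b->q14

Because acceptance depends on a position counted from the end, the machine has to buffer the most recent 3 symbols. Make each state the string of the last up-to-3 symbols read; on input `x` shift the window left and append `x`. Accept when the buffered window has length 3 and begins with `b`.
A 15-state machine:
          a    b  
>  q0     q1   q2 
   q1     q3   q4 
   q2     q5   q6 
   q3     q7   q8 
   q4     q9  q10 
   q5    q11  q12 
   q6    q13  q14 
   q7     q7   q8 
   q8     q9  q10 
   q9    q11  q12 
   q10   q13  q14 
 * q11    q7   q8 
 * q12    q9  q10 
 * q13   q11  q12 
 * q14   q13  q14 
(> = start, * = accepting)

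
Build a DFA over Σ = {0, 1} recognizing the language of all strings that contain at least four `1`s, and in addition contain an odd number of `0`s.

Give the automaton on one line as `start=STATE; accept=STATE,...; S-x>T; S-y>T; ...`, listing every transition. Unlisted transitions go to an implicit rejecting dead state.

start=q0; accept=q9; q0-0>q1; q0-1>q2; q1-0>q0; q1-1>q3; q2-0>q3; q2-1>q4; q3-0>q2; q3-1>q5; q4-0>q5; q4-1>q6; q5-0>q4; q5-1>q7; q6-0>q7; q6-1>q8; q7-0>q6; q7-1>q9; q8-0>q9; q8-1>q8; q9-0>q8; q9-1>q9

Handle the two conditions separately and then intersect. One (6 states) tracks the count of `1`s, saturating at 5; the other (2 states) tracks the count of `0`s modulo 2. Each combined state is a pair, one component from each; accept when both components accept. After merging equivalent states the machine shrinks.
With 10 states:
        0   1  
>  q0   q1  q2 
   q1   q0  q3 
   q2   q3  q4 
   q3   q2  q5 
   q4   q5  q6 
   q5   q4  q7 
   q6   q7  q8 
   q7   q6  q9 
   q8   q9  q8 
 * q9   q8  q9 
(> = start, * = accepting)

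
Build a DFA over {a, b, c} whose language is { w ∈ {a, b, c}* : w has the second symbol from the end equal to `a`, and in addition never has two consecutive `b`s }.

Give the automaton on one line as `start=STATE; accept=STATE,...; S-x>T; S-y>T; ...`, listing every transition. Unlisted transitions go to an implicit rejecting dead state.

Run two small machines in parallel and take their product. The first has 13 states tracking the last 2 symbols read; the second has 3 states tracking partial matches of the forbidden pattern `bb`. A product state is a pair (one from each), accepting exactly when both do.
A 21-state machine:
          a    b    c  
>  s0     s1   s2   s3 
   s1     s4   s5   s6 
   s2     s7   s8   s9 
   s3    s10  s11  s12 
 * s4     s4   s5   s6 
 * s5     s7   s8   s9 
 * s6    s10  s11  s12 
   s7     s4   s5   s6 
   s8    s13   s8  s14 
   s9    s10  s11  s12 
   s10    s4   s5   s6 
   s11    s7   s8   s9 
   s12   s10  s11  s12 
   s13   s15  s16  s17 
   s14   s18  s19  s20 
   s15   s15  s16  s17 
   s16   s13   s8  s14 
   s17   s18  s19  s20 
   s18   s15  s16  s17 
   s19   s13   s8  s14 
   s20   s18  s19  s20 
(> = start, * = accepting)

start=s0; accept=s4,s5,s6; s0-a>s1; s0-b>s2; s0-c>s3; s1-a>s4; s1-b>s5; s1-c>s6; s2-a>s7; s2-b>s8; s2-c>s9; s3-a>s10; s3-b>s11; s3-c>s12; s4-a>s4; s4-b>s5; s4-c>s6; s5-a>s7; s5-b>s8; s5-c>s9; s6-a>s10; s6-b>s11; s6-c>s12; s7-a>s4; s7-b>s5; s7-c>s6; s8-a>s13; s8-b>s8; s8-c>s14; s9-a>s10; s9-b>s11; s9-c>s12; s10-a>s4; s10-b>s5; s10-c>s6; s11-a>s7; s11-b>s8; s11-c>s9; s12-a>s10; s12-b>s11; s12-c>s12; s13-a>s15; s13-b>s16; s13-c>s17; s14-a>s18; s14-b>s19; s14-c>s20; s15-a>s15; s15-b>s16; s15-c>s17; s16-a>s13; s16-b>s8; s16-c>s14; s17-a>s18; s17-b>s19; s17-c>s20; s18-a>s15; s18-b>s16; s18-c>s17; s19-a>s13; s19-b>s8; s19-c>s14; s20-a>s18; s20-b>s19; s20-c>s20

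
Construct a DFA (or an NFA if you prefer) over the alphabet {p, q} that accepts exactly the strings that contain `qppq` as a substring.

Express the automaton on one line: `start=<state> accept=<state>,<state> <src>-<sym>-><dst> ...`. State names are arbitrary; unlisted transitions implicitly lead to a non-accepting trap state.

start=A accept=E A-p->A A-q->B B-p->C B-q->B C-p->D C-q->B D-p->A D-q->E E-p->E E-q->E

Track how much of `qppq` has been matched so far: state A is no progress, E is the absorbing accept state reached once `qppq` has occurred. Intermediate states record partial matches; on a mismatch, fall back to the longest reusable overlap.
       p  q 
>  A   A  B 
   B   C  B 
   C   D  B 
   D   A  E 
 * E   E  E 
(> = start, * = accepting)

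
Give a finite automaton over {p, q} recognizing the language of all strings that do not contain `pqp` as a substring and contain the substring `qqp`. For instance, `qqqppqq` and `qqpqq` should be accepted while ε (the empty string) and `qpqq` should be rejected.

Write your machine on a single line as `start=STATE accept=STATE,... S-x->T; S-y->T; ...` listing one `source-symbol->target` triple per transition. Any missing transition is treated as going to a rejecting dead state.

Handle the two conditions separately and then intersect. One (4 states) tracks partial matches of the forbidden pattern `pqp`; the other (4 states) tracks whether and how much of `qqp` has been seen. Each combined state is a pair, one component from each; accept when both components accept. After merging equivalent states the machine shrinks.
        p   q  
>  s0   s1  s2 
   s1   s1  s3 
   s2   s1  s4 
   s3   s5  s4 
   s4   s6  s4 
   s5   s5  s5 
 * s6   s6  s7 
 * s7   s5  s8 
 * s8   s6  s8 
(> = start, * = accepting)

start=s0; accept=s6,s7,s8; s0-p->s1; s0-q->s2; s1-p->s1; s1-q->s3; s2-p->s1; s2-q->s4; s3-p->s5; s3-q->s4; s4-p->s6; s4-q->s4; s5-p->s5; s5-q->s5; s6-p->s6; s6-q->s7; s7-p->s5; s7-q->s8; s8-p->s6; s8-q->s8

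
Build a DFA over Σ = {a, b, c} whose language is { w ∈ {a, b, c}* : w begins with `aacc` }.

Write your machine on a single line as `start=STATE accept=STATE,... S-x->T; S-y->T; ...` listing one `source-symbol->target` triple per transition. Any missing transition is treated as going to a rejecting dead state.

Walk along `aacc` while the input agrees: from q0 take `a` to q1, and so on. Any deviation drops to the rejecting sink q5. Once q4 is reached the prefix is confirmed and every continuation is accepted.
A 6-state machine:
        a   b   c  
>  q0   q1  q5  q5 
   q1   q2  q5  q5 
   q2   q5  q5  q3 
   q3   q5  q5  q4 
 * q4   q4  q4  q4 
   q5   q5  q5  q5 
(> = start, * = accepting)

start=q0; accept=q4; q0-a->q1; q0-b->q5; q0-c->q5; q1-a->q2; q1-b->q5; q1-c->q5; q2-a->q5; q2-b->q5; q2-c->q3; q3-a->q5; q3-b->q5; q3-c->q4; q4-a->q4; q4-b->q4; q4-c->q4; q5-a->q5; q5-b->q5; q5-c->q5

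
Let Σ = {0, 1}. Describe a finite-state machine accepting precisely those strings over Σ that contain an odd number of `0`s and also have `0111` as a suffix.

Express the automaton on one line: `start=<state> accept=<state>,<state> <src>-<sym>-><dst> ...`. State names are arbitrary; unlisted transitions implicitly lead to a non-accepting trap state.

Run two small machines in parallel and take their product. One (2 states) tracks the count of `0`s modulo 2; the other (5 states) tracks how much of the suffix `0111` has currently been matched. Each combined state is a pair, one component from each; accept when both components accept.
10 states suffice.
       0  1 
>  A   B  A 
   B   C  D 
   C   B  E 
   D   C  F 
   E   B  G 
   F   C  H 
   G   B  I 
 * H   C  J 
   I   B  A 
   J   C  J 
(> = start, * = accepting)

start=A accept=H A-0->B A-1->A B-0->C B-1->D C-0->B C-1->E D-0->C D-1->F E-0->B E-1->G F-0->C F-1->H G-0->B G-1->I H-0->C H-1->J I-0->B I-1->A J-0->C J-1->J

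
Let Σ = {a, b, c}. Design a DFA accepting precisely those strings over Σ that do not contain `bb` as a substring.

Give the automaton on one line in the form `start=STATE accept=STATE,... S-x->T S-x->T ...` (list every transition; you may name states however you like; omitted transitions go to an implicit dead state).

This is the complement of 'contains `bb`'. Use the same substring-matching states — q0 through q2 holding how much of `bb` has just been matched — but flip the accepting set: everything except the trap q2 accepts.
3 states suffice.
        a   b   c  
>* q0   q0  q1  q0 
 * q1   q0  q2  q0 
   q2   q2  q2  q2 
(> = start, * = accepting)

start=q0 accept=q0,q1 q0-a->q0 q0-b->q1 q0-c->q0 q1-a->q0 q1-b->q2 q1-c->q0 q2-a->q2 q2-b->q2 q2-c->q2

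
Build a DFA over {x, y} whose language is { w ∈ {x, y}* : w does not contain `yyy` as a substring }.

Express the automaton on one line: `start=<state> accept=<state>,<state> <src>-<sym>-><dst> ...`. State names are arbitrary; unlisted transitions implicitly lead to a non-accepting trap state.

start=q0 accept=q0,q1,q2 q0-x->q0 q0-y->q1 q1-x->q0 q1-y->q2 q2-x->q0 q2-y->q3 q3-x->q3 q3-y->q3

Track partial matches of the forbidden pattern `yyy`. State q3 is a dead state reached once `yyy` has occurred; every other state accepts. q0 means no part of `yyy` is currently matched.
        x   y  
>* q0   q0  q1 
 * q1   q0  q2 
 * q2   q0  q3 
   q3   q3  q3 
(> = start, * = accepting)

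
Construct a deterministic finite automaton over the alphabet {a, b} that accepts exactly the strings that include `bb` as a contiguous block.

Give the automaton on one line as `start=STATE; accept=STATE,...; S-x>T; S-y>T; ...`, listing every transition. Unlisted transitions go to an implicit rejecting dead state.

Track how much of `bb` has been matched so far: state s0 is no progress, s2 is the absorbing accept state reached once `bb` has occurred. Intermediate states record partial matches; on a mismatch, fall back to the longest reusable overlap.
With 3 states:
        a   b  
>  s0   s0  s1 
   s1   s0  s2 
 * s2   s2  s2 
(> = start, * = accepting)

start=s0; accept=s2; s0-a>s0; s0-b>s1; s1-a>s0; s1-b>s2; s2-a>s2; s2-b>s2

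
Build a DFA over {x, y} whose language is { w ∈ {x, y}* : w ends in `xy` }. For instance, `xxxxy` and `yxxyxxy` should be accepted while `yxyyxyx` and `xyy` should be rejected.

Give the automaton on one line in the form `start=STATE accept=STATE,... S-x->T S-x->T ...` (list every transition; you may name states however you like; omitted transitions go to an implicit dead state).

Remember how much of `xy` the current input suffix matches. State q0 means no match yet; q1 means the last symbol is `x`; q2 means the last 2 symbols are `xy`. Only q2 accepts. On a mismatch, fall back to the longest proper suffix that is still a prefix of `xy`.
3 states suffice.
        x   y  
>  q0   q1  q0 
   q1   q1  q2 
 * q2   q1  q0 
(> = start, * = accepting)

start=q0 accept=q2 q0-x->q1 q0-y->q0 q1-x->q1 q1-y->q2 q2-x->q1 q2-y->q0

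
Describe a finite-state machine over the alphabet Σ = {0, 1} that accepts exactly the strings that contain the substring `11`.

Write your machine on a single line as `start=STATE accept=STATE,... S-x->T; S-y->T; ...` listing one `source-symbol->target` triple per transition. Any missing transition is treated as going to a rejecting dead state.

Track how much of `11` has been matched so far: state A is no progress, C is the absorbing accept state reached once `11` has occurred. Intermediate states record partial matches; on a mismatch, fall back to the longest reusable overlap.
3 states suffice.
       0  1 
>  A   A  B 
   B   A  C 
 * C   C  C 
(> = start, * = accepting)

start=A; accept=C; A-0->A; A-1->B; B-0->A; B-1->C; C-0->C; C-1->C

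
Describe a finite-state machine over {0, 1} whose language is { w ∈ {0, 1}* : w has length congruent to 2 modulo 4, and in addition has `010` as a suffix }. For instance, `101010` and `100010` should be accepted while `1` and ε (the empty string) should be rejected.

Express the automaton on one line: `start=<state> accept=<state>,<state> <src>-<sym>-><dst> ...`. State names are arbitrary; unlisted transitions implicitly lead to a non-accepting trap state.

Build one automaton per condition and run them in lockstep. The first has 4 states tracking the input length modulo 4; the second has 4 states tracking how much of the suffix `010` has currently been matched. A product state is a pair (one from each), accepting exactly when both do. Equivalent product states are then merged.
        0   1  
>  q0   q1  q1 
   q1   q2  q2 
   q2   q3  q3 
   q3   q4  q0 
   q4   q1  q5 
   q5   q6  q2 
 * q6   q3  q3 
(> = start, * = accepting)

start=q0 accept=q6 q0-0->q1 q0-1->q1 q1-0->q2 q1-1->q2 q2-0->q3 q2-1->q3 q3-0->q4 q3-1->q0 q4-0->q1 q4-1->q5 q5-0->q6 q5-1->q2 q6-0->q3 q6-1->q3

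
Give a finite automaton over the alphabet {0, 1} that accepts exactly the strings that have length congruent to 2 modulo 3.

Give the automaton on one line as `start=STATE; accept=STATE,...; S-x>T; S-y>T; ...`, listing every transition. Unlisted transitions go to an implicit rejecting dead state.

Only the length mod 3 matters, so use a 3-cycle: from any state, every input symbol moves to the next state, wrapping C back to A. Mark C accepting.
A 3-state machine:
       0  1 
>  A   B  B 
   B   C  C 
 * C   A  A 
(> = start, * = accepting)

start=A; accept=C; A-0>B; A-1>B; B-0>C; B-1>C; C-0>A; C-1>A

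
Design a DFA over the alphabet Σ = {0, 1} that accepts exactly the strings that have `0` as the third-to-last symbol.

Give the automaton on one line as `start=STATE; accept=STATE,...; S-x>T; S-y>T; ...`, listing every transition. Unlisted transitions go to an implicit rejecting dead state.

Because acceptance depends on a position counted from the end, the machine has to buffer the most recent 3 symbols. Make each state the string of the last up-to-3 symbols read; on input `x` shift the window left and append `x`. Accept when the buffered window has length 3 and begins with `0`.
          0    1  
>  q0     q1   q2 
   q1     q3   q4 
   q2     q5   q6 
   q3     q7   q8 
   q4     q9  q10 
   q5    q11  q12 
   q6    q13  q14 
 * q7     q7   q8 
 * q8     q9  q10 
 * q9    q11  q12 
 * q10   q13  q14 
   q11    q7   q8 
   q12    q9  q10 
   q13   q11  q12 
   q14   q13  q14 
(> = start, * = accepting)

start=q0; accept=q7,q8,q9,q10; q0-0>q1; q0-1>q2; q1-0>q3; q1-1>q4; q2-0>q5; q2-1>q6; q3-0>q7; q3-1>q8; q4-0>q9; q4-1>q10; q5-0>q11; q5-1>q12; q6-0>q13; q6-1>q14; q7-0>q7; q7-1>q8; q8-0>q9; q8-1>q10; q9-0>q11; q9-1>q12; q10-0>q13; q10-1>q14; q11-0>q7; q11-1>q8; q12-0>q9; q12-1>q10; q13-0>q11; q13-1>q12; q14-0>q13; q14-1>q14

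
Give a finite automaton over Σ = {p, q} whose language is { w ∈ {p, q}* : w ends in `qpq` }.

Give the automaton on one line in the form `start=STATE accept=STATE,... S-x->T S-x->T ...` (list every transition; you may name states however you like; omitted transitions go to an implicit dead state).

Remember how much of `qpq` the current input suffix matches. State s0 means no match yet; s1 means the last symbol is `q`; s2 means the last 2 symbols are `qp`; s3 means the last 3 symbols are `qpq`. Only s3 accepts. On a mismatch, fall back to the longest proper suffix that is still a prefix of `qpq`.
4 states suffice.
        p   q  
>  s0   s0  s1 
   s1   s2  s1 
   s2   s0  s3 
 * s3   s2  s1 
(> = start, * = accepting)

start=s0 accept=s3 s0-p->s0 s0-q->s1 s1-p->s2 s1-q->s1 s2-p->s0 s2-q->s3 s3-p->s2 s3-q->s1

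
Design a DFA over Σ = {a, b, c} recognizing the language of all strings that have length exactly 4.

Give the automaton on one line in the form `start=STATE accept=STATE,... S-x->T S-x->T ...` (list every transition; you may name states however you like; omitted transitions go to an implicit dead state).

start=S0 accept=S4 S0-a->S1 S0-b->S1 S0-c->S1 S1-a->S2 S1-b->S2 S1-c->S2 S2-a->S3 S2-b->S3 S2-c->S3 S3-a->S4 S3-b->S4 S3-c->S4 S4-a->S5 S4-b->S5 S4-c->S5 S5-a->S5 S5-b->S5 S5-c->S5

Count input length up to 5: every symbol moves from S0 toward S5, which means 'more than 4' and absorbs. Accept from {S4}.
        a   b   c  
>  S0   S1  S1  S1 
   S1   S2  S2  S2 
   S2   S3  S3  S3 
   S3   S4  S4  S4 
 * S4   S5  S5  S5 
   S5   S5  S5  S5 
(> = start, * = accepting)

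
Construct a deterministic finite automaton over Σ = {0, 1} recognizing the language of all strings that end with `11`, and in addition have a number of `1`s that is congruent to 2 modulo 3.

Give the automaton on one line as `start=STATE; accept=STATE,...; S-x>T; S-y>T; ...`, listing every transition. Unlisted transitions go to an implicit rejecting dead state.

start=s0; accept=s3; s0-0>s0; s0-1>s1; s1-0>s2; s1-1>s3; s2-0>s2; s2-1>s4; s3-0>s4; s3-1>s0; s4-0>s4; s4-1>s0

Build one automaton per condition and run them in lockstep. The first has 3 states tracking how much of the suffix `11` has currently been matched; the second has 3 states tracking the count of `1`s modulo 3. A product state is a pair (one from each), accepting exactly when both do. After merging equivalent states the machine shrinks.
5 states suffice.
        0   1  
>  s0   s0  s1 
   s1   s2  s3 
   s2   s2  s4 
 * s3   s4  s0 
   s4   s4  s0 
(> = start, * = accepting)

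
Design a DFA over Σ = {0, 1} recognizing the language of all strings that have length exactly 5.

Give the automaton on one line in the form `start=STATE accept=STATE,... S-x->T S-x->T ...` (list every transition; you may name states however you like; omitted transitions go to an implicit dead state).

start=s0 accept=s5 s0-0->s1 s0-1->s1 s1-0->s2 s1-1->s2 s2-0->s3 s2-1->s3 s3-0->s4 s3-1->s4 s4-0->s5 s4-1->s5 s5-0->s6 s5-1->s6 s6-0->s6 s6-1->s6

Count input length up to 6: every symbol moves from s0 toward s6, which means 'more than 5' and absorbs. Accept from {s5}.
7 states suffice.
        0   1  
>  s0   s1  s1 
   s1   s2  s2 
   s2   s3  s3 
   s3   s4  s4 
   s4   s5  s5 
 * s5   s6  s6 
   s6   s6  s6 
(> = start, * = accepting)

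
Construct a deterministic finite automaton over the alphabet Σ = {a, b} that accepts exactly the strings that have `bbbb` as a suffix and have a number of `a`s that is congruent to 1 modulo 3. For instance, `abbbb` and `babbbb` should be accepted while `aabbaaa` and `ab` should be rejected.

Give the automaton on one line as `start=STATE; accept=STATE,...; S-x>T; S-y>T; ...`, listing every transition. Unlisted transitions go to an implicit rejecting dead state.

Handle the two conditions separately and then intersect. The first has 5 states tracking how much of the suffix `bbbb` has currently been matched; the second has 3 states tracking the count of `a`s modulo 3. A product state is a pair (one from each), accepting exactly when both do. Equivalent product states are then merged.
        a   b  
>  S0   S1  S0 
   S1   S2  S3 
   S2   S0  S2 
   S3   S2  S4 
   S4   S2  S5 
   S5   S2  S6 
 * S6   S2  S6 
(> = start, * = accepting)

start=S0; accept=S6; S0-a>S1; S0-b>S0; S1-a>S2; S1-b>S3; S2-a>S0; S2-b>S2; S3-a>S2; S3-b>S4; S4-a>S2; S4-b>S5; S5-a>S2; S5-b>S6; S6-a>S2; S6-b>S6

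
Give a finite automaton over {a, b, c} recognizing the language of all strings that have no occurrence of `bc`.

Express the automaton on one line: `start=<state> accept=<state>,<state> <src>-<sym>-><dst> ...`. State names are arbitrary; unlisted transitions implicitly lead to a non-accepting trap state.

start=S0 accept=S0,S1 S0-a->S0 S0-b->S1 S0-c->S0 S1-a->S0 S1-b->S1 S1-c->S2 S2-a->S2 S2-b->S2 S2-c->S2

This is the complement of 'contains `bc`'. Use the same substring-matching states — S0 through S2 holding how much of `bc` has just been matched — but flip the accepting set: everything except the trap S2 accepts.
        a   b   c  
>* S0   S0  S1  S0 
 * S1   S0  S1  S2 
   S2   S2  S2  S2 
(> = start, * = accepting)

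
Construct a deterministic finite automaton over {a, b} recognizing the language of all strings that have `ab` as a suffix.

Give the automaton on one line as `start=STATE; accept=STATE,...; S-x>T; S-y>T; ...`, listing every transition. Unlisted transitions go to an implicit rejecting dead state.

Let each state record the length of the longest suffix of the input read so far that is also a prefix of `ab`. s1 means the last symbol is `a`; s2 means the last 2 symbols are `ab`. Accept only at s2, where the string currently ends in `ab`.
3 states suffice.
        a   b  
>  s0   s1  s0 
   s1   s1  s2 
 * s2   s1  s0 
(> = start, * = accepting)

start=s0; accept=s2; s0-a>s1; s0-b>s0; s1-a>s1; s1-b>s2; s2-a>s1; s2-b>s0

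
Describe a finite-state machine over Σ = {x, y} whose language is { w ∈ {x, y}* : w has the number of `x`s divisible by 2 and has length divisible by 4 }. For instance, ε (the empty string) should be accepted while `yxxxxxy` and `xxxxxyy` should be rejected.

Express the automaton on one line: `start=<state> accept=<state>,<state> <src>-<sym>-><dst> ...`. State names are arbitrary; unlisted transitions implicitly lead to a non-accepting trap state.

Build one automaton per condition and run them in lockstep. One (2 states) tracks the count of `x`s modulo 2; the other (4 states) tracks the input length modulo 4. Each combined state is a pair, one component from each; accept when both components accept.
With 8 states:
        x   y  
>* S0   S1  S2 
   S1   S3  S4 
   S2   S4  S3 
   S3   S5  S6 
   S4   S6  S5 
   S5   S0  S7 
   S6   S7  S0 
   S7   S2  S1 
(> = start, * = accepting)

start=S0 accept=S0 S0-x->S1 S0-y->S2 S1-x->S3 S1-y->S4 S2-x->S4 S2-y->S3 S3-x->S5 S3-y->S6 S4-x->S6 S4-y->S5 S5-x->S0 S5-y->S7 S6-x->S7 S6-y->S0 S7-x->S2 S7-y->S1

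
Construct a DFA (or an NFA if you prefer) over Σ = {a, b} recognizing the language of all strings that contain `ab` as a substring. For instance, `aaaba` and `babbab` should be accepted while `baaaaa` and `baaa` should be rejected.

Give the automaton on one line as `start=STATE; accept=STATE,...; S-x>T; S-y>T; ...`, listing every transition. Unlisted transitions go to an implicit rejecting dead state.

start=q0; accept=q2; q0-a>q1; q0-b>q0; q1-a>q1; q1-b>q2; q2-a>q2; q2-b>q2

States q0..q1 record the length of the longest prefix of `ab` that matches the current input suffix. Reaching q2 means `ab` has been seen, and we stay there forever. Accept from q2.
        a   b  
>  q0   q1  q0 
   q1   q1  q2 
 * q2   q2  q2 
(> = start, * = accepting)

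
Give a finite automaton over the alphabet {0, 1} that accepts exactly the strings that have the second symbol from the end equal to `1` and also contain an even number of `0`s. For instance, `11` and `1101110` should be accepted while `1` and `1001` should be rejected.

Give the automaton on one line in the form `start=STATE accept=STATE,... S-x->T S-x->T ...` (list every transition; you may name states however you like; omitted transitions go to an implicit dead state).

Build one automaton per condition and run them in lockstep. One (7 states) tracks the last 2 symbols read; the other (2 states) tracks the count of `0`s modulo 2. Each combined state is a pair, one component from each; accept when both components accept.
11 states suffice.
          0    1  
>  S0     S1   S2 
   S1     S3   S4 
   S2     S5   S6 
   S3     S7   S8 
   S4     S9  S10 
   S5     S3   S4 
 * S6     S5   S6 
   S7     S3   S4 
   S8     S5   S6 
 * S9     S7   S8 
   S10    S9  S10 
(> = start, * = accepting)

start=S0 accept=S6,S9 S0-0->S1 S0-1->S2 S1-0->S3 S1-1->S4 S2-0->S5 S2-1->S6 S3-0->S7 S3-1->S8 S4-0->S9 S4-1->S10 S5-0->S3 S5-1->S4 S6-0->S5 S6-1->S6 S7-0->S3 S7-1->S4 S8-0->S5 S8-1->S6 S9-0->S7 S9-1->S8 S10-0->S9 S10-1->S10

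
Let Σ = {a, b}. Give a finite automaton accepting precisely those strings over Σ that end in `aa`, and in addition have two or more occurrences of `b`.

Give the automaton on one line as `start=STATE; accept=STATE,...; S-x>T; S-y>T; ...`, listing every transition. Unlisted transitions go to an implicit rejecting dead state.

Run two small machines in parallel and take their product. One (3 states) tracks how much of the suffix `aa` has currently been matched; the other (4 states) tracks the count of `b`s, saturating at 3. Each combined state is a pair, one component from each; accept when both components accept. After merging equivalent states the machine shrinks.
With 5 states:
        a   b  
>  q0   q0  q1 
   q1   q1  q2 
   q2   q3  q2 
   q3   q4  q2 
 * q4   q4  q2 
(> = start, * = accepting)

start=q0; accept=q4; q0-a>q0; q0-b>q1; q1-a>q1; q1-b>q2; q2-a>q3; q2-b>q2; q3-a>q4; q3-b>q2; q4-a>q4; q4-b>q2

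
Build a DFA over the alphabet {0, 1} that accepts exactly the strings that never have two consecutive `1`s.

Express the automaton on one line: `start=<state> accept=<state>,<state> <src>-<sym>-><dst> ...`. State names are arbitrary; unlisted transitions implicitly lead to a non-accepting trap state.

Track partial matches of the forbidden pattern `11`. State q2 is a dead state reached once `11` has occurred; every other state accepts. q0 means no part of `11` is currently matched.
With 3 states:
        0   1  
>* q0   q0  q1 
 * q1   q0  q2 
   q2   q2  q2 
(> = start, * = accepting)

start=q0 accept=q0,q1 q0-0->q0 q0-1->q1 q1-0->q0 q1-1->q2 q2-0->q2 q2-1->q2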